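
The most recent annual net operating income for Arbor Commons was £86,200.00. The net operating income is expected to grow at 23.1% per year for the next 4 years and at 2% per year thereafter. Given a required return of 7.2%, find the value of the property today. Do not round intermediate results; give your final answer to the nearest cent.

£3433130.44

D_1 = 106112.20000
D_2 = 130624.11820
D_3 = 160798.28950
D_4 = 197942.69438
Terminal value at year 4: TV = D_4×(1+g_2)/(r−g_2) = 201901.54827/0.052 = 3882722.08206
P_0 = D_1/(1+r)^1 + D_2/(1+r)^2 + D_3/(1+r)^3 + D_4/(1+r)^4 + TV/(1+r)^4
    = 98985.26119 + 113666.84378 + 130526.01184 + 149885.74680 + 2940066.57190 = 3433130.43552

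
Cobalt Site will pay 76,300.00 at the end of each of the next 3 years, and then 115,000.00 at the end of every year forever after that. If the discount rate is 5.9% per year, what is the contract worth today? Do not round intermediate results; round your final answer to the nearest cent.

1845515.29

PV of 3-year annuity: 76,300.00 × [1 − (1+0.059)^−3] / 0.059 = 204328.74291
Perpetuity value at year 3: 115,000.00 / 0.059 = 1949152.54237
PV of perpetuity: 1949152.54237 / (1+0.059)^3 = 1641186.54716
Total PV = 204328.74291 + 1641186.54716 = 1845515.29007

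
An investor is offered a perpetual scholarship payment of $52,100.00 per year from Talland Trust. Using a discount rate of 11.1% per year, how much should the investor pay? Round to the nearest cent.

$469369.37

Level perpetuity: PV = C / r = $52,100.00 / 0.111 = $469,369.37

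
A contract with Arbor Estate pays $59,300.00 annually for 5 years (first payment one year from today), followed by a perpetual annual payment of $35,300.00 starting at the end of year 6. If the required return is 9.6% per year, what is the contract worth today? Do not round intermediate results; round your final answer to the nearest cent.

PV of 5-year annuity: $59,300.00 × [1 − (1+0.096)^−5] / 0.096 = 227109.72682
Perpetuity value at year 5: $35,300.00 / 0.096 = 367708.33333
PV of perpetuity: 367708.33333 / (1+0.096)^5 = 232514.85346
Total PV = 227109.72682 + 232514.85346 = 459624.58027

$459624.58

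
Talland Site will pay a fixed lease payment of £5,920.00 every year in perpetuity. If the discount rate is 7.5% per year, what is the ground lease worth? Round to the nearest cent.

Level perpetuity: PV = C / r = £5,920.00 / 0.075 = £78,933.33

£78933.33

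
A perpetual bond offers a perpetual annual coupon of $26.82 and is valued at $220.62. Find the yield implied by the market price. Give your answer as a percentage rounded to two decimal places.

12.16%

P = C/r ⇒ r = C/P = $26.82/$220.62 = 0.121566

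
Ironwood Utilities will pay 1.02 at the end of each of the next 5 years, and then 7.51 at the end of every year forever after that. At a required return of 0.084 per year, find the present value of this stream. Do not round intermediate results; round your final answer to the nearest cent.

PV of 5-year annuity: 1.02 × [1 − (1+0.084)^−5] / 0.084 = 4.02999
Perpetuity value at year 5: 7.51 / 0.084 = 89.40476
PV of perpetuity: 89.40476 / (1+0.084)^5 = 59.73299
Total PV = 4.02999 + 59.73299 = 63.76298

63.76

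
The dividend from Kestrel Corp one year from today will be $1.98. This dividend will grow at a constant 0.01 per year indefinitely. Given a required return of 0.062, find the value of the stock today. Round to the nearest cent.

$38.08

Growing perpetuity: P = D₁ / (r − g) = $1.9800 / (0.062 − 0.01) = $38.08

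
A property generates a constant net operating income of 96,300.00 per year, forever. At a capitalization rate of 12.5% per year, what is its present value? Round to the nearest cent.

770400.00

Level perpetuity: PV = C / r = 96,300.00 / 0.125 = 770,400.00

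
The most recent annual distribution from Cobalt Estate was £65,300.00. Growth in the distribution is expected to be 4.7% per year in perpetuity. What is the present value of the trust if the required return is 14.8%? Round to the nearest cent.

£676921.78

D₁ = D₀ × (1 + g) = £65,300.00 × 1.047 = £68,369.1000
Growing perpetuity: P = D₁ / (r − g) = £68,369.1000 / (0.148 − 0.047) = £676,921.78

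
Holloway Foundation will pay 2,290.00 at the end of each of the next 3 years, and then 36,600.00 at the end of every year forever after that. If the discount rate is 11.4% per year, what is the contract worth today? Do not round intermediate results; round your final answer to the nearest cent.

PV of 3-year annuity: 2,290.00 × [1 − (1+0.114)^−3] / 0.114 = 5557.40332
Perpetuity value at year 3: 36,600.00 / 0.114 = 321052.63158
PV of perpetuity: 321052.63158 / (1+0.114)^3 = 232231.25093
Total PV = 5557.40332 + 232231.25093 = 237788.65426

237788.65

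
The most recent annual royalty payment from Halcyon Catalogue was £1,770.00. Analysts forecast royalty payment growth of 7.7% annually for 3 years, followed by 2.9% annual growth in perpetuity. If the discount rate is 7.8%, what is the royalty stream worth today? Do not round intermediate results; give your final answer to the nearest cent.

£42366.81

D_1 = 1906.29000
D_2 = 2053.07433
D_3 = 2211.16105
Terminal value at year 3: TV = D_3×(1+g_2)/(r−g_2) = 2275.28472/0.049 = 46434.38212
P_0 = D_1/(1+r)^1 + D_2/(1+r)^2 + D_3/(1+r)^3 + TV/(1+r)^3
    = 1768.35807 + 1766.71766 + 1765.07878 + 37066.65437 = 42366.80888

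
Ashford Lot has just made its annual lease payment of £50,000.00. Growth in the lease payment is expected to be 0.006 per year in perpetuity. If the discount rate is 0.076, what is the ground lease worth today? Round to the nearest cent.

£718571.43

D₁ = D₀ × (1 + g) = £50,000.00 × 1.006 = £50,300.0000
Growing perpetuity: P = D₁ / (r − g) = £50,300.0000 / (0.076 − 0.006) = £718,571.43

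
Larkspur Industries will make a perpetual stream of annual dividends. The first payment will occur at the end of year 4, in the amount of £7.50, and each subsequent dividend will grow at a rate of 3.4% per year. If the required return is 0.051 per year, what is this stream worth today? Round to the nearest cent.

£380.02

Value at end of year 3: C₁ / (r − g) = £7.50 / (0.051 − 0.034) = £441.1765
Discount to today: PV = £441.1765 / (1 + 0.051)^3 = £441.1765 / 1.160936 = £380.02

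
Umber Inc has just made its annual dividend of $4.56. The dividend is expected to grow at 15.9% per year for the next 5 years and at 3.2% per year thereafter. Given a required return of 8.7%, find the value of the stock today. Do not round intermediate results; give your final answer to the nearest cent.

D_1 = 5.28504
D_2 = 6.12536
D_3 = 7.09929
D_4 = 8.22808
D_5 = 9.53635
Terminal value at year 5: TV = D_5×(1+g_2)/(r−g_2) = 9.84151/0.055 = 178.93654
P_0 = D_1/(1+r)^1 + D_2/(1+r)^2 + D_3/(1+r)^3 + D_4/(1+r)^4 + D_5/(1+r)^5 + TV/(1+r)^5
    = 4.86204 + 5.18409 + 5.52747 + 5.89360 + 6.28397 + 117.91018 = 145.66136

$145.66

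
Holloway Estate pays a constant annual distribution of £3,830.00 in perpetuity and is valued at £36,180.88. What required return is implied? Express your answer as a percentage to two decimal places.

P = C/r ⇒ r = C/P = £3,830.00/£36,180.88 = 0.105857

10.59%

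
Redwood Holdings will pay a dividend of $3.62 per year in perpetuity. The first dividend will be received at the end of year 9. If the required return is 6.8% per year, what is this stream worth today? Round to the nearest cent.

Value at end of year 8: C / r = $3.62 / 0.068 = $53.2353
Discount to today: PV = $53.2353 / (1 + 0.068)^8 = $53.2353 / 1.692661 = $31.45

$31.45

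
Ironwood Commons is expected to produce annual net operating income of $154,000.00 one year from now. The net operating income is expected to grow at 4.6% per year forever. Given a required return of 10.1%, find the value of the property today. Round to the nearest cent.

Growing perpetuity: P = D₁ / (r − g) = $154,000.0000 / (0.101 − 0.046) = $2,800,000.00

$2800000.00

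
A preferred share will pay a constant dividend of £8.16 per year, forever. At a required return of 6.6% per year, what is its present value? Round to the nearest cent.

£123.64

Level perpetuity: PV = C / r = £8.16 / 0.066 = £123.64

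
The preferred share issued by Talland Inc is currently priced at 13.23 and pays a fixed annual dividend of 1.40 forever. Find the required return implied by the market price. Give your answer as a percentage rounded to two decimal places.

P = C/r ⇒ r = C/P = 1.40/13.23 = 0.105820

10.58%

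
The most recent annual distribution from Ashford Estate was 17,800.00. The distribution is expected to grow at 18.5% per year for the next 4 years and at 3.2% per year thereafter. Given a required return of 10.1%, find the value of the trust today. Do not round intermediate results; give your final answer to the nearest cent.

443108.67

D_1 = 21093.00000
D_2 = 24995.20500
D_3 = 29619.31792
D_4 = 35098.89174
Terminal value at year 4: TV = D_4×(1+g_2)/(r−g_2) = 36222.05628/0.069 = 524957.33735
P_0 = D_1/(1+r)^1 + D_2/(1+r)^2 + D_3/(1+r)^3 + D_4/(1+r)^4 + TV/(1+r)^4
    = 19158.03815 + 20619.68683 + 22192.85095 + 23886.03849 + 357252.05395 = 443108.66837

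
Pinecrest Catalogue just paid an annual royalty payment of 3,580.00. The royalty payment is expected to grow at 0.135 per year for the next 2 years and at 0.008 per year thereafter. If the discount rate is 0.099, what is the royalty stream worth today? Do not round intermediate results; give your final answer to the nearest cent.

49811.57

D_1 = 4063.30000
D_2 = 4611.84550
Terminal value at year 2: TV = D_2×(1+g_2)/(r−g_2) = 4648.74026/0.091 = 51085.05785
P_0 = D_1/(1+r)^1 + D_2/(1+r)^2 + TV/(1+r)^2
    = 3697.27025 + 3818.38192 + 42295.92279 = 49811.57496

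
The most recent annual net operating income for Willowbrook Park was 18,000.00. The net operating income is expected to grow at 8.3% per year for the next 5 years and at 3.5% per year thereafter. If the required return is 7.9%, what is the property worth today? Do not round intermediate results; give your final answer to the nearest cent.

522321.56

D_1 = 19494.00000
D_2 = 21112.00200
D_3 = 22864.29817
D_4 = 24762.03491
D_5 = 26817.28381
Terminal value at year 5: TV = D_5×(1+g_2)/(r−g_2) = 27755.88875/0.044 = 630815.65330
P_0 = D_1/(1+r)^1 + D_2/(1+r)^2 + D_3/(1+r)^3 + D_4/(1+r)^4 + D_5/(1+r)^5 + TV/(1+r)^5
    = 18066.72845 + 18133.70428 + 18200.92839 + 18268.40171 + 18336.12516 + 431315.67146 = 522321.55945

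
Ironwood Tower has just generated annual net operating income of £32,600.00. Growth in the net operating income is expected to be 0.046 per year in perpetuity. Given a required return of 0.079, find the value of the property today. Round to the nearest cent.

D₁ = D₀ × (1 + g) = £32,600.00 × 1.046 = £34,099.6000
Growing perpetuity: P = D₁ / (r − g) = £34,099.6000 / (0.079 − 0.046) = £1,033,321.21

£1033321.21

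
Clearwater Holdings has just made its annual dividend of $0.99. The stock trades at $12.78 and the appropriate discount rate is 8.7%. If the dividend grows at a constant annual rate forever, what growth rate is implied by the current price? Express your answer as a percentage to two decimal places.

0.88%

P = D₀(1+g)/(r−g) ⇒ P(r−g) = D₀(1+g) ⇒ g(P+D₀) = P·r − D₀
g = (P·r − D₀)/(P + D₀) = ($12.78×0.087 − $0.99) / ($12.78 + $0.99) = 0.008850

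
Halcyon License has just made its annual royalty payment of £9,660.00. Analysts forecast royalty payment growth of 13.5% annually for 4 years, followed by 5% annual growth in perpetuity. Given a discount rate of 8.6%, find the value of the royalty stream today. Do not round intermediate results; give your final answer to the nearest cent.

£379345.79

D_1 = 10964.10000
D_2 = 12444.25350
D_3 = 14124.22772
D_4 = 16030.99847
Terminal value at year 4: TV = D_4×(1+g_2)/(r−g_2) = 16832.54839/0.036 = 467570.78856
P_0 = D_1/(1+r)^1 + D_2/(1+r)^2 + D_3/(1+r)^3 + D_4/(1+r)^4 + TV/(1+r)^4
    = 10095.85635 + 10551.37842 + 11027.45350 + 11525.00896 + 336146.09453 = 379345.79176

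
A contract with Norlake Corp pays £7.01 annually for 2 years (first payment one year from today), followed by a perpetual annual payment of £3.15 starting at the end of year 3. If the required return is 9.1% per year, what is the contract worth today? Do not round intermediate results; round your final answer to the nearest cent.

PV of 2-year annuity: £7.01 × [1 − (1+0.091)^−2] / 0.091 = 12.31466
Perpetuity value at year 2: £3.15 / 0.091 = 34.61538
PV of perpetuity: 34.61538 / (1+0.091)^2 = 29.08169
Total PV = 12.31466 + 29.08169 = 41.39635

£41.40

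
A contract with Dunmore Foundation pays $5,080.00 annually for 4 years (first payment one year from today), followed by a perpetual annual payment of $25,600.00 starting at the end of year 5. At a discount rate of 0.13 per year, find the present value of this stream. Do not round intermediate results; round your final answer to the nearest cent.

PV of 4-year annuity: $5,080.00 × [1 − (1+0.13)^−4] / 0.13 = 15110.31433
Perpetuity value at year 4: $25,600.00 / 0.13 = 196923.07692
PV of perpetuity: 196923.07692 / (1+0.13)^4 = 120776.61099
Total PV = 15110.31433 + 120776.61099 = 135886.92532

$135886.93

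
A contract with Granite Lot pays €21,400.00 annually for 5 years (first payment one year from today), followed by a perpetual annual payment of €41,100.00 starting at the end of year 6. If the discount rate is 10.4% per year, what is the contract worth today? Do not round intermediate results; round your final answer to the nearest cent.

PV of 5-year annuity: €21,400.00 × [1 − (1+0.104)^−5] / 0.104 = 80300.62644
Perpetuity value at year 5: €41,100.00 / 0.104 = 395192.30769
PV of perpetuity: 395192.30769 / (1+0.104)^5 = 240970.07655
Total PV = 80300.62644 + 240970.07655 = 321270.70298

€321270.70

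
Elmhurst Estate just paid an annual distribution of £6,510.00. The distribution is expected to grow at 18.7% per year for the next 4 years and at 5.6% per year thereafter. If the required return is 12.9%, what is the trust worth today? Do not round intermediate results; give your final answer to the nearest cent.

D_1 = 7727.37000
D_2 = 9172.38819
D_3 = 10887.62478
D_4 = 12923.61062
Terminal value at year 4: TV = D_4×(1+g_2)/(r−g_2) = 13647.33281/0.073 = 186949.76452
P_0 = D_1/(1+r)^1 + D_2/(1+r)^2 + D_3/(1+r)^3 + D_4/(1+r)^4 + TV/(1+r)^4
    = 6844.43756 + 7196.05614 + 7565.73838 + 7954.41228 + 115066.56663 = 144627.21098

£144627.21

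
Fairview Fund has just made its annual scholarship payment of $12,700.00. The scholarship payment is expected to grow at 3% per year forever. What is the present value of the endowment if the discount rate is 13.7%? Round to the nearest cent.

$122252.34

D₁ = D₀ × (1 + g) = $12,700.00 × 1.03 = $13,081.0000
Growing perpetuity: P = D₁ / (r − g) = $13,081.0000 / (0.137 − 0.03) = $122,252.34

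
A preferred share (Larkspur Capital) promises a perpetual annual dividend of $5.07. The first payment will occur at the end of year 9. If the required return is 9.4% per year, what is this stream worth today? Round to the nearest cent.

Value at end of year 8: C / r = $5.07 / 0.094 = $53.9362
Discount to today: PV = $53.9362 / (1 + 0.094)^8 = $53.9362 / 2.051817 = $26.29

$26.29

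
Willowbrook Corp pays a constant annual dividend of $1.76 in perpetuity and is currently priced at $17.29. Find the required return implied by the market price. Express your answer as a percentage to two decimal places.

P = C/r ⇒ r = C/P = $1.76/$17.29 = 0.101793

10.18%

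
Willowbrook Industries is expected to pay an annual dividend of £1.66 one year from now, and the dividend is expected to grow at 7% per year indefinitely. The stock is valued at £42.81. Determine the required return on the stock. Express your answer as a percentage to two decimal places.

10.88%

P = D₁/(r − g) ⇒ r = D₁/P + g = £1.6600/£42.81 + 0.07 = 0.038776 + 0.07 = 0.108776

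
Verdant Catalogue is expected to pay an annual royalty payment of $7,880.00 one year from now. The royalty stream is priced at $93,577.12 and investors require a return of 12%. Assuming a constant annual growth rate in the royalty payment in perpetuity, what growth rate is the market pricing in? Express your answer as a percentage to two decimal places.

3.58%

P = D₁/(r−g) ⇒ g = r − D₁/P = 0.12 − $7,880.00/$93,577.12 = 0.035791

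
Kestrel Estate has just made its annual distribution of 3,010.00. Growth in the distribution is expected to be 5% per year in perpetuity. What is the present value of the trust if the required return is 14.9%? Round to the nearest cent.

31924.24

D₁ = D₀ × (1 + g) = 3,010.00 × 1.05 = 3,160.5000
Growing perpetuity: P = D₁ / (r − g) = 3,160.5000 / (0.149 − 0.05) = 31,924.24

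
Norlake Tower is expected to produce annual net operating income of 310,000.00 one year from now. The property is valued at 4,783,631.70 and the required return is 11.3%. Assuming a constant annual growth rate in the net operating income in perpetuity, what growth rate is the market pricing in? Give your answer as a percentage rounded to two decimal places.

4.82%

P = D₁/(r−g) ⇒ g = r − D₁/P = 0.113 − 310,000.00/4,783,631.70 = 0.048196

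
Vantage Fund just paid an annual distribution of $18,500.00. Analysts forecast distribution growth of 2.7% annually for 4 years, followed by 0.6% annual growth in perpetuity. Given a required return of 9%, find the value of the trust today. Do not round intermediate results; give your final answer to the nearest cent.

$238516.53

D_1 = 18999.50000
D_2 = 19512.48650
D_3 = 20039.32364
D_4 = 20580.38537
Terminal value at year 4: TV = D_4×(1+g_2)/(r−g_2) = 20703.86769/0.084 = 246474.61531
P_0 = D_1/(1+r)^1 + D_2/(1+r)^2 + D_3/(1+r)^3 + D_4/(1+r)^4 + TV/(1+r)^4
    = 17430.73394 + 16423.26951 + 15474.03466 + 14579.66385 + 174608.83137 = 238516.53334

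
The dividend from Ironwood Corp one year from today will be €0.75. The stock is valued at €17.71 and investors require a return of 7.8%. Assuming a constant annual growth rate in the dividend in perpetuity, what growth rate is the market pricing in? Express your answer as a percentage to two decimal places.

P = D₁/(r−g) ⇒ g = r − D₁/P = 0.078 − €0.75/€17.71 = 0.035651

3.57%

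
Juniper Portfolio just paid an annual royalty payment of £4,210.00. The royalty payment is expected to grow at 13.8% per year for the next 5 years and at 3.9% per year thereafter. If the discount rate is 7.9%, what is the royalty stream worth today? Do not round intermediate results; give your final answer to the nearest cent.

D_1 = 4790.98000
D_2 = 5452.13524
D_3 = 6204.52990
D_4 = 7060.75503
D_5 = 8035.13922
Terminal value at year 5: TV = D_5×(1+g_2)/(r−g_2) = 8348.50965/0.04 = 208712.74134
P_0 = D_1/(1+r)^1 + D_2/(1+r)^2 + D_3/(1+r)^3 + D_4/(1+r)^4 + D_5/(1+r)^5 + TV/(1+r)^5
    = 4440.20389 + 4682.99539 + 4939.06280 + 5209.13203 + 5493.96872 + 142705.83760 = 167471.20044

£167471.20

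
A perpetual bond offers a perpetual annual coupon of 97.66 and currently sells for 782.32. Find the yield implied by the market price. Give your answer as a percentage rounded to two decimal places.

P = C/r ⇒ r = C/P = 97.66/782.32 = 0.124834

12.48%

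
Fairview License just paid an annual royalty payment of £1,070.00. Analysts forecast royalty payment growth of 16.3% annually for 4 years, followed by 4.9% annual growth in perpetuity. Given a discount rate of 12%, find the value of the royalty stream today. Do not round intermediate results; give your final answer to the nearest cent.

£23086.97

D_1 = 1244.41000
D_2 = 1447.24883
D_3 = 1683.15039
D_4 = 1957.50390
Terminal value at year 4: TV = D_4×(1+g_2)/(r−g_2) = 2053.42159/0.071 = 28921.43090
P_0 = D_1/(1+r)^1 + D_2/(1+r)^2 + D_3/(1+r)^3 + D_4/(1+r)^4 + TV/(1+r)^4
    = 1111.08036 + 1153.73791 + 1198.03320 + 1244.02912 + 18380.09219 = 23086.97277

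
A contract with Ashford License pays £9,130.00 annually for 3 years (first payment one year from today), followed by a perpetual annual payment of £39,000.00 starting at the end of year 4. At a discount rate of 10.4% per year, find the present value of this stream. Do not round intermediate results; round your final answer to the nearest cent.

£301237.73

PV of 3-year annuity: £9,130.00 × [1 − (1+0.104)^−3] / 0.104 = 22546.01805
Perpetuity value at year 3: £39,000.00 / 0.104 = 375000.00000
PV of perpetuity: 375000.00000 / (1+0.104)^3 = 278691.70822
Total PV = 22546.01805 + 278691.70822 = 301237.72627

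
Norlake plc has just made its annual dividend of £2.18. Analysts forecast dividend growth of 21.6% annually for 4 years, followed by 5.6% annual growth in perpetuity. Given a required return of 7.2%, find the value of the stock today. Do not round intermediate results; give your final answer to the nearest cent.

D_1 = 2.65088
D_2 = 3.22347
D_3 = 3.91974
D_4 = 4.76640
Terminal value at year 4: TV = D_4×(1+g_2)/(r−g_2) = 5.03332/0.016 = 314.58262
P_0 = D_1/(1+r)^1 + D_2/(1+r)^2 + D_3/(1+r)^3 + D_4/(1+r)^4 + TV/(1+r)^4
    = 2.47284 + 2.80501 + 3.18180 + 3.60921 + 238.20759 = 250.27644

£250.28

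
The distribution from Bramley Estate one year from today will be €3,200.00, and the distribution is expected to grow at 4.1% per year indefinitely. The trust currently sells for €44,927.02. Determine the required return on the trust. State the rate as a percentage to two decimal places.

P = D₁/(r − g) ⇒ r = D₁/P + g = €3,200.0000/€44,927.02 + 0.041 = 0.071227 + 0.041 = 0.112227

11.22%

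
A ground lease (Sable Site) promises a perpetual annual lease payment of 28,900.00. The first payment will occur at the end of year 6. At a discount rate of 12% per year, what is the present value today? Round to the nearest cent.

136655.30

Value at end of year 5: C / r = 28,900.00 / 0.12 = 240,833.3333
Discount to today: PV = 240,833.3333 / (1 + 0.12)^5 = 240,833.3333 / 1.762342 = 136,655.30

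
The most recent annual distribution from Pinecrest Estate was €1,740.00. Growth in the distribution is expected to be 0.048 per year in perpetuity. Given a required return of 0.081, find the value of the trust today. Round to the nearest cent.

€55258.18

D₁ = D₀ × (1 + g) = €1,740.00 × 1.048 = €1,823.5200
Growing perpetuity: P = D₁ / (r − g) = €1,823.5200 / (0.081 − 0.048) = €55,258.18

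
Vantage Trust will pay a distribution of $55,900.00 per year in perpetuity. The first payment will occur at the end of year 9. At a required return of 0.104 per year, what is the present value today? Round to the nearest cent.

$243571.17

Value at end of year 8: C / r = $55,900.00 / 0.104 = $537,500.0000
Discount to today: PV = $537,500.0000 / (1 + 0.104)^8 = $537,500.0000 / 2.206747 = $243,571.17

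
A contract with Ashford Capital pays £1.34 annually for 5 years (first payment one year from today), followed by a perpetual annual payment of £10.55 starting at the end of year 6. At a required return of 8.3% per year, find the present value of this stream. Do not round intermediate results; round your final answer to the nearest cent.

PV of 5-year annuity: £1.34 × [1 − (1+0.083)^−5] / 0.083 = 5.30819
Perpetuity value at year 5: £10.55 / 0.083 = 127.10843
PV of perpetuity: 127.10843 / (1+0.083)^5 = 85.31631
Total PV = 5.30819 + 85.31631 = 90.62451

£90.62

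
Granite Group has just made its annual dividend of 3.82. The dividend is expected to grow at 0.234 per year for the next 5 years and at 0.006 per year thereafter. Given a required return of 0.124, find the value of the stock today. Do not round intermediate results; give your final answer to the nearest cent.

77.44

D_1 = 4.71388
D_2 = 5.81693
D_3 = 7.17809
D_4 = 8.85776
D_5 = 10.93048
Terminal value at year 5: TV = D_5×(1+g_2)/(r−g_2) = 10.99606/0.118 = 93.18696
P_0 = D_1/(1+r)^1 + D_2/(1+r)^2 + D_3/(1+r)^3 + D_4/(1+r)^4 + D_5/(1+r)^5 + TV/(1+r)^5
    = 4.19384 + 4.60427 + 5.05487 + 5.54956 + 6.09267 + 51.94259 = 77.43780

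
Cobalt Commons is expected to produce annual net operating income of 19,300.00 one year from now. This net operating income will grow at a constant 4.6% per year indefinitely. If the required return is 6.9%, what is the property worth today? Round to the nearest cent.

Growing perpetuity: P = D₁ / (r − g) = 19,300.0000 / (0.069 − 0.046) = 839,130.43

839130.43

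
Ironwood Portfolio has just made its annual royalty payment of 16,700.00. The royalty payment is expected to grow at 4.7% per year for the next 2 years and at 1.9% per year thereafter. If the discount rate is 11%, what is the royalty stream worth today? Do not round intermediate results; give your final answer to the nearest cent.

D_1 = 17484.90000
D_2 = 18306.69030
Terminal value at year 2: TV = D_2×(1+g_2)/(r−g_2) = 18654.51742/0.091 = 204994.69688
P_0 = D_1/(1+r)^1 + D_2/(1+r)^2 + TV/(1+r)^2
    = 15752.16216 + 14858.12053 + 166378.29468 = 196988.57737

196988.58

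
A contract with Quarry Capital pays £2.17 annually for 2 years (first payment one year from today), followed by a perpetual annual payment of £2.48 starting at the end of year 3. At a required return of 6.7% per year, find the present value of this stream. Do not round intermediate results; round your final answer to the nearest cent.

PV of 2-year annuity: £2.17 × [1 − (1+0.067)^−2] / 0.067 = 3.93977
Perpetuity value at year 2: £2.48 / 0.067 = 37.01493
PV of perpetuity: 37.01493 / (1+0.067)^2 = 32.51233
Total PV = 3.93977 + 32.51233 = 36.45210

£36.45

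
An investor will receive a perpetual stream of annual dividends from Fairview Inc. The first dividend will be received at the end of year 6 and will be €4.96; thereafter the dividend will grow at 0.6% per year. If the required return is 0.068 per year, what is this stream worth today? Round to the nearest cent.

€57.57

Value at end of year 5: C₁ / (r − g) = €4.96 / (0.068 − 0.006) = €80.0000
Discount to today: PV = €80.0000 / (1 + 0.068)^5 = €80.0000 / 1.389493 = €57.57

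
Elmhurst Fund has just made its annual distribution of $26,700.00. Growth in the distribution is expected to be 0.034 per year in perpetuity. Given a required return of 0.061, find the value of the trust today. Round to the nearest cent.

D₁ = D₀ × (1 + g) = $26,700.00 × 1.034 = $27,607.8000
Growing perpetuity: P = D₁ / (r − g) = $27,607.8000 / (0.061 − 0.034) = $1,022,511.11

$1022511.11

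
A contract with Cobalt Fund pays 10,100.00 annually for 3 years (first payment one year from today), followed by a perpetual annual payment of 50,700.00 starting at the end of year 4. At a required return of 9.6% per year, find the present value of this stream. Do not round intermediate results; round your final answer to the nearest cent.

PV of 3-year annuity: 10,100.00 × [1 − (1+0.096)^−3] / 0.096 = 25295.14131
Perpetuity value at year 3: 50,700.00 / 0.096 = 528125.00000
PV of perpetuity: 528125.00000 / (1+0.096)^3 = 401148.39955
Total PV = 25295.14131 + 401148.39955 = 426443.54086

426443.54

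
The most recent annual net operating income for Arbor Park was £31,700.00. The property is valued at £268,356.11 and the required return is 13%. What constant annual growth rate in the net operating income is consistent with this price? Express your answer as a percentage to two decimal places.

1.06%

P = D₀(1+g)/(r−g) ⇒ P(r−g) = D₀(1+g) ⇒ g(P+D₀) = P·r − D₀
g = (P·r − D₀)/(P + D₀) = (£268,356.11×0.13 − £31,700.00) / (£268,356.11 + £31,700.00) = 0.010619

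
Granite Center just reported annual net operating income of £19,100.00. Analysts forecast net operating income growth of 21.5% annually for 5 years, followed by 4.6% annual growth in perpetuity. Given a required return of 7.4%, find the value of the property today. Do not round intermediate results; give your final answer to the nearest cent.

£1462488.47

D_1 = 23206.50000
D_2 = 28195.89750
D_3 = 34258.01546
D_4 = 41623.48879
D_5 = 50572.53888
Terminal value at year 5: TV = D_5×(1+g_2)/(r−g_2) = 52898.87566/0.028 = 1889245.55944
P_0 = D_1/(1+r)^1 + D_2/(1+r)^2 + D_3/(1+r)^3 + D_4/(1+r)^4 + D_5/(1+r)^5 + TV/(1+r)^5
    = 21607.54190 + 24444.28623 + 27653.45230 + 31283.93346 + 35391.04205 + 1322108.21359 = 1462488.46952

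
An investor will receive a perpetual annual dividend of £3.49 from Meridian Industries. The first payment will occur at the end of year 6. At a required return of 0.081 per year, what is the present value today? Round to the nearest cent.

£29.19

Value at end of year 5: C / r = £3.49 / 0.081 = £43.0864
Discount to today: PV = £43.0864 / (1 + 0.081)^5 = £43.0864 / 1.476143 = £29.19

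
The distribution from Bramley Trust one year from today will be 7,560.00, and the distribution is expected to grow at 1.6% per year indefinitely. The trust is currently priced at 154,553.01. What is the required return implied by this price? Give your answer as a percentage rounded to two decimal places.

P = D₁/(r − g) ⇒ r = D₁/P + g = 7,560.0000/154,553.01 + 0.016 = 0.048915 + 0.016 = 0.064915

6.49%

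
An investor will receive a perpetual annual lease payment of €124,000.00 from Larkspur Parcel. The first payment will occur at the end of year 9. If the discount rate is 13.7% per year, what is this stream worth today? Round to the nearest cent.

€324054.01

Value at end of year 8: C / r = €124,000.00 / 0.137 = €905,109.4891
Discount to today: PV = €905,109.4891 / (1 + 0.137)^8 = €905,109.4891 / 2.793082 = €324,054.01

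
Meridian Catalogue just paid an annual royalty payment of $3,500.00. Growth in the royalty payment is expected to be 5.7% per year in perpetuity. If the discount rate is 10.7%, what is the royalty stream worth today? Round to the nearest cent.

D₁ = D₀ × (1 + g) = $3,500.00 × 1.057 = $3,699.5000
Growing perpetuity: P = D₁ / (r − g) = $3,699.5000 / (0.107 − 0.057) = $73,990.00

$73990.00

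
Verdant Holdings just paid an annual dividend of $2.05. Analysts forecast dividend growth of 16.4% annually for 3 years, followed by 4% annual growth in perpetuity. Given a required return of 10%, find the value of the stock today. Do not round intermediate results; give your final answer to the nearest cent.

D_1 = 2.38620
D_2 = 2.77754
D_3 = 3.23305
Terminal value at year 3: TV = D_3×(1+g_2)/(r−g_2) = 3.36237/0.06 = 56.03958
P_0 = D_1/(1+r)^1 + D_2/(1+r)^2 + D_3/(1+r)^3 + TV/(1+r)^3
    = 2.16927 + 2.29548 + 2.42904 + 42.10337 = 48.99717

$49.00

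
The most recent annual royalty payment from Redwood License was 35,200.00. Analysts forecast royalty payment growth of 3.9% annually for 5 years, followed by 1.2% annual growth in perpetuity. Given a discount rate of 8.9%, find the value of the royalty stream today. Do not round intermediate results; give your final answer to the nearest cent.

518930.07

D_1 = 36572.80000
D_2 = 37999.13920
D_3 = 39481.10563
D_4 = 41020.86875
D_5 = 42620.68263
Terminal value at year 5: TV = D_5×(1+g_2)/(r−g_2) = 43132.13082/0.077 = 560157.54313
P_0 = D_1/(1+r)^1 + D_2/(1+r)^2 + D_3/(1+r)^3 + D_4/(1+r)^4 + D_5/(1+r)^5 + TV/(1+r)^5
    = 33583.83838 + 32041.88070 + 30570.71997 + 29167.10565 + 27827.93642 + 365738.59299 = 518930.07411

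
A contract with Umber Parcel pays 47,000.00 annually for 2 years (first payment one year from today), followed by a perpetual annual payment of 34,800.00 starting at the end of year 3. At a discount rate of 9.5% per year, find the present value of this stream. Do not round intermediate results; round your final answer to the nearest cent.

PV of 2-year annuity: 47,000.00 × [1 − (1+0.095)^−2] / 0.095 = 82120.88989
Perpetuity value at year 2: 34,800.00 / 0.095 = 366315.78947
PV of perpetuity: 366315.78947 / (1+0.095)^2 = 305511.38590
Total PV = 82120.88989 + 305511.38590 = 387632.27579

387632.28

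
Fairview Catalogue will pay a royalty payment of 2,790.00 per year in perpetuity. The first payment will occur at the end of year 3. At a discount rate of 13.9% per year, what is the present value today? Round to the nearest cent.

15471.84

Value at end of year 2: C / r = 2,790.00 / 0.139 = 20,071.9424
Discount to today: PV = 20,071.9424 / (1 + 0.139)^2 = 20,071.9424 / 1.297321 = 15,471.84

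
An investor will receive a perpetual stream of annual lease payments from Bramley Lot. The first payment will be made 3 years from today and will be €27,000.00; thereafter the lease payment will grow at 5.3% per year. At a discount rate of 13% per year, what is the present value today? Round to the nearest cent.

Value at end of year 2: C₁ / (r − g) = €27,000.00 / (0.13 − 0.053) = €350,649.3506
Discount to today: PV = €350,649.3506 / (1 + 0.13)^2 = €350,649.3506 / 1.276900 = €274,609.88

€274609.88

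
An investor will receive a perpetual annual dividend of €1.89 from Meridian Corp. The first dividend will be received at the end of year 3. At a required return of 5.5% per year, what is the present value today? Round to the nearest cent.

€30.87

Value at end of year 2: C / r = €1.89 / 0.055 = €34.3636
Discount to today: PV = €34.3636 / (1 + 0.055)^2 = €34.3636 / 1.113025 = €30.87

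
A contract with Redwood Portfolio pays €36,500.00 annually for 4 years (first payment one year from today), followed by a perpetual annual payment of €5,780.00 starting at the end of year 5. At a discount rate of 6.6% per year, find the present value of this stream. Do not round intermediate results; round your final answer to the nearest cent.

€192577.46

PV of 4-year annuity: €36,500.00 × [1 − (1+0.066)^−4] / 0.066 = 124757.88040
Perpetuity value at year 4: €5,780.00 / 0.066 = 87575.75758
PV of perpetuity: 87575.75758 / (1+0.066)^4 = 67819.57816
Total PV = 124757.88040 + 67819.57816 = 192577.45856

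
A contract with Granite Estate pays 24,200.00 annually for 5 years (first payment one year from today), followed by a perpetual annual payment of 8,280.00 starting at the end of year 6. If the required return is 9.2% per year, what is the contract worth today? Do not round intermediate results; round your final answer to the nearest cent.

151603.24

PV of 5-year annuity: 24,200.00 × [1 − (1+0.092)^−5] / 0.092 = 93643.11130
Perpetuity value at year 5: 8,280.00 / 0.092 = 90000.00000
PV of perpetuity: 90000.00000 / (1+0.092)^5 = 57960.12556
Total PV = 93643.11130 + 57960.12556 = 151603.23685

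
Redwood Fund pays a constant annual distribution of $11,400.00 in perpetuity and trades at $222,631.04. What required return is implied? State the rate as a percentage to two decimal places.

P = C/r ⇒ r = C/P = $11,400.00/$222,631.04 = 0.051206

5.12%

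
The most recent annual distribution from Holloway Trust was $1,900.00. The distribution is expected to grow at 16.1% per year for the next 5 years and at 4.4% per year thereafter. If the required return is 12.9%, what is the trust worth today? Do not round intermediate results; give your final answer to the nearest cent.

D_1 = 2205.90000
D_2 = 2561.04990
D_3 = 2973.37893
D_4 = 3452.09294
D_5 = 4007.87991
Terminal value at year 5: TV = D_5×(1+g_2)/(r−g_2) = 4184.22662/0.085 = 49226.19555
P_0 = D_1/(1+r)^1 + D_2/(1+r)^2 + D_3/(1+r)^3 + D_4/(1+r)^4 + D_5/(1+r)^5 + TV/(1+r)^5
    = 1953.85297 + 2009.23233 + 2066.18134 + 2124.74449 + 2184.96754 + 26836.54253 = 37175.52119

$37175.52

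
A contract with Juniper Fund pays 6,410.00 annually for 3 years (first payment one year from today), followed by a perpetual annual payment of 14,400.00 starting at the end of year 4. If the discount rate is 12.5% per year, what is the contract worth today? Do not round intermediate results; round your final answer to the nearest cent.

PV of 3-year annuity: 6,410.00 × [1 − (1+0.125)^−3] / 0.125 = 15264.41701
Perpetuity value at year 3: 14,400.00 / 0.125 = 115200.00000
PV of perpetuity: 115200.00000 / (1+0.125)^3 = 80908.64198
Total PV = 15264.41701 + 80908.64198 = 96173.05898

96173.06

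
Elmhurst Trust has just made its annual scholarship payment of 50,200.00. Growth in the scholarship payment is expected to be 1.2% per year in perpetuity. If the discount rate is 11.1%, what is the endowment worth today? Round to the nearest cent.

D₁ = D₀ × (1 + g) = 50,200.00 × 1.012 = 50,802.4000
Growing perpetuity: P = D₁ / (r − g) = 50,802.4000 / (0.111 − 0.012) = 513,155.56

513155.56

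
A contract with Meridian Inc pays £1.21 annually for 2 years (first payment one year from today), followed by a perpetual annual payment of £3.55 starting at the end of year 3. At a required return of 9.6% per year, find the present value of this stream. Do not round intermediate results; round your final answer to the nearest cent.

£32.90

PV of 2-year annuity: £1.21 × [1 − (1+0.096)^−2] / 0.096 = 2.11133
Perpetuity value at year 2: £3.55 / 0.096 = 36.97917
PV of perpetuity: 36.97917 / (1+0.096)^2 = 30.78478
Total PV = 2.11133 + 30.78478 = 32.89610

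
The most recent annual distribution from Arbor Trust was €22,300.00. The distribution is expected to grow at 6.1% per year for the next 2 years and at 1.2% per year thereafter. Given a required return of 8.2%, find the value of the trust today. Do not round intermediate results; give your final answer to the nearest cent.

D_1 = 23660.30000
D_2 = 25103.57830
Terminal value at year 2: TV = D_2×(1+g_2)/(r−g_2) = 25404.82124/0.07 = 362926.01771
P_0 = D_1/(1+r)^1 + D_2/(1+r)^2 + TV/(1+r)^2
    = 21867.19039 + 21442.78096 + 310001.34763 = 353311.31899

€353311.32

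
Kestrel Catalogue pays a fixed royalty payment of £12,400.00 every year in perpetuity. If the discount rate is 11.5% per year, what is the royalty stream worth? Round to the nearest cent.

Level perpetuity: PV = C / r = £12,400.00 / 0.115 = £107,826.09

£107826.09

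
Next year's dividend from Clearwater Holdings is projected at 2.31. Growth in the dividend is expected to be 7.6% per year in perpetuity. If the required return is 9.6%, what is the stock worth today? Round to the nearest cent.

115.50

Growing perpetuity: P = D₁ / (r − g) = 2.3100 / (0.096 − 0.076) = 115.50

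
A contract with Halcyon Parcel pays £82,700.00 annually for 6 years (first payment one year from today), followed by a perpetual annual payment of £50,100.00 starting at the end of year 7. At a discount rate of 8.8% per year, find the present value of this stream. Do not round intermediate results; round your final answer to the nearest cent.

£716435.28

PV of 6-year annuity: £82,700.00 × [1 − (1+0.088)^−6] / 0.088 = 373208.08851
Perpetuity value at year 6: £50,100.00 / 0.088 = 569318.18182
PV of perpetuity: 569318.18182 / (1+0.088)^6 = 343227.18745
Total PV = 373208.08851 + 343227.18745 = 716435.27596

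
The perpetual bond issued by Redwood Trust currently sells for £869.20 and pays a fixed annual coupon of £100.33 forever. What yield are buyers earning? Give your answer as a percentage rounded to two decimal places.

P = C/r ⇒ r = C/P = £100.33/£869.20 = 0.115428

11.54%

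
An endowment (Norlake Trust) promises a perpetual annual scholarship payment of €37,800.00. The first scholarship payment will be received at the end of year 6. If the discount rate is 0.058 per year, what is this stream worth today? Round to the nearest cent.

Value at end of year 5: C / r = €37,800.00 / 0.058 = €651,724.1379
Discount to today: PV = €651,724.1379 / (1 + 0.058)^5 = €651,724.1379 / 1.325648 = €491,626.71

€491626.71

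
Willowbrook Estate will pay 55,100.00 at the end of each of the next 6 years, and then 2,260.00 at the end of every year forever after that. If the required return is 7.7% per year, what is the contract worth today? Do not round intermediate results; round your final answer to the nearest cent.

275862.75

PV of 6-year annuity: 55,100.00 × [1 − (1+0.077)^−6] / 0.077 = 257055.57845
Perpetuity value at year 6: 2,260.00 / 0.077 = 29350.64935
PV of perpetuity: 29350.64935 / (1+0.077)^6 = 18807.17190
Total PV = 257055.57845 + 18807.17190 = 275862.75035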